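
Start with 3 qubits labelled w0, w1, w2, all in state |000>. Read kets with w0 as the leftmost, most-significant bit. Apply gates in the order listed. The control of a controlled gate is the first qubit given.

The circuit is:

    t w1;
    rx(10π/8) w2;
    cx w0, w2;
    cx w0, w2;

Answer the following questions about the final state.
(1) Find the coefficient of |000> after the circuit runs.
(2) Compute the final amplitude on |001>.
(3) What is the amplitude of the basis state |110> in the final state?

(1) The final state's coefficient on |000> equals -sqrt(2 - sqrt(2))/2. Key observation: steps 3-4 multiply out to the identity, so the circuit reduces to the remaining gates.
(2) The amplitude on |001> is -I*sqrt(sqrt(2) + 2)/2.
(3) |110> carries amplitude 0 in the final state.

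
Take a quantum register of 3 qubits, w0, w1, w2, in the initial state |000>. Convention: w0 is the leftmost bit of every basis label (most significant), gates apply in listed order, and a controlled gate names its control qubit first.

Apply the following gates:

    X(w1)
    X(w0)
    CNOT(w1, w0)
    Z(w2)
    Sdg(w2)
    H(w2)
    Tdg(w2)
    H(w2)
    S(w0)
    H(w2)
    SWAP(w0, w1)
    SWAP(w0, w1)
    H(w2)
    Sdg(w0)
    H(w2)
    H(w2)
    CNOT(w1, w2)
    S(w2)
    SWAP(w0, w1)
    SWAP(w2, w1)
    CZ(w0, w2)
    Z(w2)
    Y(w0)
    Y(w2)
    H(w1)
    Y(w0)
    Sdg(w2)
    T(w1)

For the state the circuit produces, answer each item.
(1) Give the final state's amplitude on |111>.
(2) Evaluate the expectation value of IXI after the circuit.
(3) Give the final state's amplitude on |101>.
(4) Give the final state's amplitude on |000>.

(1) The amplitude on |111> is sqrt(2)*(-1 - I - exp(3*I*pi/4) + exp(I*pi/4))/4. Key observation: gates 8-15 undo each other exactly, leaving only the rest of the circuit to track.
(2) The expectation value of IXI is -1/2.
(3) |101> carries amplitude sqrt(2)*(1 + I + sqrt(2)*I)/4 in the final state.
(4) The amplitude on |000> is 0.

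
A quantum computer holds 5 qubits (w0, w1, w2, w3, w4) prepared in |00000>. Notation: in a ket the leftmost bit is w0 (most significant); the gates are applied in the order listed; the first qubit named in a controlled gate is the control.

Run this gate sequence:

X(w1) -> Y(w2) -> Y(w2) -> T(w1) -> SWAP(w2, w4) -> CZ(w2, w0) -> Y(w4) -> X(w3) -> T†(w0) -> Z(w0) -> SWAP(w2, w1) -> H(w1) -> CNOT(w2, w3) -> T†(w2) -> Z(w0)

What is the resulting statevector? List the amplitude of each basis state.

The final amplitudes are sqrt(2)*I/2 on |00101>, sqrt(2)*I/2 on |01101>, and 0 on every other basis state.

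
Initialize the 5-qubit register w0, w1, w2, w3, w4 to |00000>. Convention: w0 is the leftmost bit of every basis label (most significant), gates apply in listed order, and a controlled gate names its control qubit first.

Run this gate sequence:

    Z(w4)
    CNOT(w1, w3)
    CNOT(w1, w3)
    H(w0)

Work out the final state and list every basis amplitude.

After the circuit, the state carries amplitude sqrt(2)/2 on |00000>, sqrt(2)/2 on |10000>, and 0 on every other basis state. Key observation: the block from step 2 through step 3 cancels to the identity and can be dropped.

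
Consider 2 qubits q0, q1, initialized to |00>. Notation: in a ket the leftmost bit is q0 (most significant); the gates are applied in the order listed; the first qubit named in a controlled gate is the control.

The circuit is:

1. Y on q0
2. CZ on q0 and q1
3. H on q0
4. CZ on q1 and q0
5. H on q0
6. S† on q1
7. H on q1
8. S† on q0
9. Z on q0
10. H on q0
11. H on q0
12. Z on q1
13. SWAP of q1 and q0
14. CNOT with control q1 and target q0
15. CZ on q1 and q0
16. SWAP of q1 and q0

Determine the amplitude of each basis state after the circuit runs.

The resulting statevector has amplitude 0 on |00>, 0 on |01>, sqrt(2)/2 on |10>, sqrt(2)/2 on |11>.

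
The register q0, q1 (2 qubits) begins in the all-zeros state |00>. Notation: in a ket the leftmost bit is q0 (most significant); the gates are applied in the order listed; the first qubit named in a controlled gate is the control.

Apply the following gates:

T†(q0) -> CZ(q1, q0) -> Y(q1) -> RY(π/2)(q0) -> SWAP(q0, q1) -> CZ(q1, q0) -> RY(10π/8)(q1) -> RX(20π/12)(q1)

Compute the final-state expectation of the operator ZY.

The expectation value of ZY is sqrt(6)/4.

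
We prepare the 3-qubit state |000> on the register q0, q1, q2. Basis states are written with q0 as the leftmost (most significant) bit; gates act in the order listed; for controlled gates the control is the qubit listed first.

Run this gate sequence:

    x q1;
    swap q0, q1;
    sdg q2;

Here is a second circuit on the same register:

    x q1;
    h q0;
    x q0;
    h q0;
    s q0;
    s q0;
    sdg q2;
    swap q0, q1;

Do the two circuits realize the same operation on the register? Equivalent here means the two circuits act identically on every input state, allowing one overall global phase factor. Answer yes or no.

Yes — the two circuits implement the same unitary up to a global phase.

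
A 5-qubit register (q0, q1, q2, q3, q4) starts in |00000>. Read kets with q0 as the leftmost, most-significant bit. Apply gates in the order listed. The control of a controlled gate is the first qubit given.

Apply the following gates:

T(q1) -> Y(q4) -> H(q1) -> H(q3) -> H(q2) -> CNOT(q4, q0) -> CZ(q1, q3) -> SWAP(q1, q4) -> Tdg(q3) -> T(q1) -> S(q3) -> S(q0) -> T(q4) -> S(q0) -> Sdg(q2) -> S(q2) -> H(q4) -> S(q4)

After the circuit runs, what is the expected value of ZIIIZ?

The observable ZIIIZ averages to 0.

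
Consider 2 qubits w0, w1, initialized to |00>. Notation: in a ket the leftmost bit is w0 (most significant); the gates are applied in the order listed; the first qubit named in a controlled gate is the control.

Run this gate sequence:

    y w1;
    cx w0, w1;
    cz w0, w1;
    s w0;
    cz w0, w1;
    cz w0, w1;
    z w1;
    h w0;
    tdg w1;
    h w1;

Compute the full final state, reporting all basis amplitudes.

The final amplitudes are -exp(I*pi/4)/2 on |00>, exp(I*pi/4)/2 on |01>, -exp(I*pi/4)/2 on |10>, exp(I*pi/4)/2 on |11>.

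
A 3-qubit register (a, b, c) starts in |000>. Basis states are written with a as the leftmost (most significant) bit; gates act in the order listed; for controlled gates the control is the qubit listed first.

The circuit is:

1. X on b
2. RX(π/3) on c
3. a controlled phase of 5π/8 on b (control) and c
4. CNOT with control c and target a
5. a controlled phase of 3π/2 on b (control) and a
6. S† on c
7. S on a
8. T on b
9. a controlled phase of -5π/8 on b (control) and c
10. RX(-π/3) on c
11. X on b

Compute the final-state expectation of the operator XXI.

In the final state, XXI has expectation 0.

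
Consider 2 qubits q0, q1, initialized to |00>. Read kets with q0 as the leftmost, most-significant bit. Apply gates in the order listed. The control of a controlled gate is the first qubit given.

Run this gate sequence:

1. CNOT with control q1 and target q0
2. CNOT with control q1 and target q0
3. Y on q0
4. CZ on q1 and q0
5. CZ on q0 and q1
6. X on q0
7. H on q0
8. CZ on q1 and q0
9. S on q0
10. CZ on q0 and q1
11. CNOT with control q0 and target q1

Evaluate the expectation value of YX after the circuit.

In the final state, YX has expectation 1.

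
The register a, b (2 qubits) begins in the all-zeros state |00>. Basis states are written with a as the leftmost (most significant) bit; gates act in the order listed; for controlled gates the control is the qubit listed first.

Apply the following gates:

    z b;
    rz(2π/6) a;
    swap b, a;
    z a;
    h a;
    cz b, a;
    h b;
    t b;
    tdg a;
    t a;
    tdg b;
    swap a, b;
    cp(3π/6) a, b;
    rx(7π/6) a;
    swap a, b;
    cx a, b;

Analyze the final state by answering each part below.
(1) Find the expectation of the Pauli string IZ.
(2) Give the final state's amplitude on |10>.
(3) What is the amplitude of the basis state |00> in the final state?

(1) The observable IZ averages to 1/4. Key observation: gates 8-11 undo each other exactly, leaving only the rest of the circuit to track.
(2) |10> carries amplitude -sqrt(6)*exp(I*pi/3)/4 in the final state.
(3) |00> carries amplitude (-sqrt(2) + sqrt(6) + sqrt(2)*I + sqrt(6)*I)*exp(5*I*pi/6)/8 in the final state.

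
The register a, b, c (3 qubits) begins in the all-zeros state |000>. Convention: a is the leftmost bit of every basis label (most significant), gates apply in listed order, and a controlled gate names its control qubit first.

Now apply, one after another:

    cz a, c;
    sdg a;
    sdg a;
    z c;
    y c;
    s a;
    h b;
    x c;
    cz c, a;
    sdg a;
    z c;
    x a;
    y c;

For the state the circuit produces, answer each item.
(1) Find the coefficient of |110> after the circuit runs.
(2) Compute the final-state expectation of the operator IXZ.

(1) The final state's coefficient on |110> equals 0.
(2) The expectation value of IXZ is -1.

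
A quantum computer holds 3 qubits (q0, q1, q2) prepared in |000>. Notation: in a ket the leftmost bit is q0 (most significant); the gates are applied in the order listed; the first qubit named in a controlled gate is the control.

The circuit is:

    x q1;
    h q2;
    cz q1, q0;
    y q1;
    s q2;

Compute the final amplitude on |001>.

The amplitude on |001> is sqrt(2)/2.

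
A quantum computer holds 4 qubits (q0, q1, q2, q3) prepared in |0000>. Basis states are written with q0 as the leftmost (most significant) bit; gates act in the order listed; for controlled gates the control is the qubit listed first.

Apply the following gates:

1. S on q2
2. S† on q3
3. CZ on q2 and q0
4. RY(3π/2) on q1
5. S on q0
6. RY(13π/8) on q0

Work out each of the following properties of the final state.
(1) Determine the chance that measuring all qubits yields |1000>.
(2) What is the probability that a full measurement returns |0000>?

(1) The probability of measuring |1000> is 1/4 - sqrt(2 - sqrt(2))/8.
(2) A full measurement returns |0000> with probability sqrt(2 - sqrt(2))/8 + 1/4.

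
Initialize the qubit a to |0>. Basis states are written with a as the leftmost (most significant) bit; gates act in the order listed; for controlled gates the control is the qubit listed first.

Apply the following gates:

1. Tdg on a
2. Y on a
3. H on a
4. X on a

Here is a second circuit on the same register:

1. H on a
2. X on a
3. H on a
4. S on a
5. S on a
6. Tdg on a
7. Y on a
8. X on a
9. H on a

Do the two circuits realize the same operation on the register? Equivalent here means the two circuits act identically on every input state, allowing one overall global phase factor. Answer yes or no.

No, they are not equivalent — no single phase factor reconciles the two unitaries.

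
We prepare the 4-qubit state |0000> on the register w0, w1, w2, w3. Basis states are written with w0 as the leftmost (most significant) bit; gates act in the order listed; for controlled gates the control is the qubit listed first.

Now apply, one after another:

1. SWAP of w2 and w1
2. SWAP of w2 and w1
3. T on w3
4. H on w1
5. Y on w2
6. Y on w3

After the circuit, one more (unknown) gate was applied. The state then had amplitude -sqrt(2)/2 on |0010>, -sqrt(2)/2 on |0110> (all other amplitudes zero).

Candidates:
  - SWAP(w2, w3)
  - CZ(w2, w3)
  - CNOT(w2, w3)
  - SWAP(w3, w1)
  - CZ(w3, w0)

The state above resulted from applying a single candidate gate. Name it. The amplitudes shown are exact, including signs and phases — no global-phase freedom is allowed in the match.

The unique candidate consistent with the amplitudes is CNOT(w2, w3).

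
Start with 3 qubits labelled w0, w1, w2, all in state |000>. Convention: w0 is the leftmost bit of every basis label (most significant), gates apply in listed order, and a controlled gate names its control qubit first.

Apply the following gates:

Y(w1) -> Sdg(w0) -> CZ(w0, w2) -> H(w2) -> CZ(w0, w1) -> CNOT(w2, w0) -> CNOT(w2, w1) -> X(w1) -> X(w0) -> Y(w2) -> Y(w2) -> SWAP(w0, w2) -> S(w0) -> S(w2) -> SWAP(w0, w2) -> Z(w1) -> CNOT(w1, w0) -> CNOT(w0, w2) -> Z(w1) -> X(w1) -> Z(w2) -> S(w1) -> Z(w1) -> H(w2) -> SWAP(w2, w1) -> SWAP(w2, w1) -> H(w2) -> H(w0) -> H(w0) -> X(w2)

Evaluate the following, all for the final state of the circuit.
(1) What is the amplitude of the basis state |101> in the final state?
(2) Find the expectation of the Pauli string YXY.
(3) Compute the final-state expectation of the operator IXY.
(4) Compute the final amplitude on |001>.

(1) The final state's coefficient on |101> equals -sqrt(2)/2. Key observation: gates 24-27 undo each other exactly, leaving only the rest of the circuit to track.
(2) In the final state, YXY has expectation 0.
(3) The observable IXY averages to -1.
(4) |001> carries amplitude 0 in the final state.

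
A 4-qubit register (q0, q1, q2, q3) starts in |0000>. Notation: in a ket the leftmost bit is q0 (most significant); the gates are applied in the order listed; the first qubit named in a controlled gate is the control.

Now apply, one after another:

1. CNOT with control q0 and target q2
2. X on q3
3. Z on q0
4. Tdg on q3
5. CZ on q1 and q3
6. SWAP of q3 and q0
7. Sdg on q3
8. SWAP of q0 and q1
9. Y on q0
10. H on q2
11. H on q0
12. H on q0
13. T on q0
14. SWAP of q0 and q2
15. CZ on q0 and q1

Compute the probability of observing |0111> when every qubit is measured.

The probability of measuring |0111> is 0.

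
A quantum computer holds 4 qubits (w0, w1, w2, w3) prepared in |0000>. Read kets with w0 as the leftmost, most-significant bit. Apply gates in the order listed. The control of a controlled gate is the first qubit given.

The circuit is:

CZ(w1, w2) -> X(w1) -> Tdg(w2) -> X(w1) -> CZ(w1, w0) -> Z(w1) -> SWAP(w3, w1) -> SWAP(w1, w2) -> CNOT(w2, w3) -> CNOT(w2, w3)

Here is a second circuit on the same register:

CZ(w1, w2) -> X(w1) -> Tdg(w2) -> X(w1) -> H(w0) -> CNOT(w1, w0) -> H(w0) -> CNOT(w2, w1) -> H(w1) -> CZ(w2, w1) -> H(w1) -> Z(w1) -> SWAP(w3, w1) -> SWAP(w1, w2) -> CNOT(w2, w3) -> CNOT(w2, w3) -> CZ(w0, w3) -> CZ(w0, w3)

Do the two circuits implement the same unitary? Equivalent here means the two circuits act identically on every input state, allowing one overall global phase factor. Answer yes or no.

Yes — the two circuits implement the same unitary up to a global phase.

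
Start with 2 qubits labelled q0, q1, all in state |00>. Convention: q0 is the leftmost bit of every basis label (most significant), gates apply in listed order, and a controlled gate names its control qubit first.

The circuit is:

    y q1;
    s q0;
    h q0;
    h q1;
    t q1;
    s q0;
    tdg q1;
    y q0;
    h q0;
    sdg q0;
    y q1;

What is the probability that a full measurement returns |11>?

The probability of measuring |11> is 1/4.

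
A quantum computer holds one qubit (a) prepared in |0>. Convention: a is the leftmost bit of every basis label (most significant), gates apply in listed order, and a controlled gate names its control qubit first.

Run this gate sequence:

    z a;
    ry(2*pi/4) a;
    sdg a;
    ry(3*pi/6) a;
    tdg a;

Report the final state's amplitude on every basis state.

The final amplitudes are 1/2 + I/2 on |0>, (-1 + I)*exp(3*I*pi/4)/2 on |1>.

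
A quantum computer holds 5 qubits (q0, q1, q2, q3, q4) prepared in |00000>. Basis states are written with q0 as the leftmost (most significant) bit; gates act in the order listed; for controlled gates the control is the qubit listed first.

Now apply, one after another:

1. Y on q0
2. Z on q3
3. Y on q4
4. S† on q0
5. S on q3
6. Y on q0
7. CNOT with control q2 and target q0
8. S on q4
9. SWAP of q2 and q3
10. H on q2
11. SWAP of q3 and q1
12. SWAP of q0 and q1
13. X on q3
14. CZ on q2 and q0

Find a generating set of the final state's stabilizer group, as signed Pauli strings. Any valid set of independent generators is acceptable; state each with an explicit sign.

The stabilizer group can be generated by +IIXII, +ZIIII, +IZIII, -IIIZI, -IIIIZ, among other valid generating sets.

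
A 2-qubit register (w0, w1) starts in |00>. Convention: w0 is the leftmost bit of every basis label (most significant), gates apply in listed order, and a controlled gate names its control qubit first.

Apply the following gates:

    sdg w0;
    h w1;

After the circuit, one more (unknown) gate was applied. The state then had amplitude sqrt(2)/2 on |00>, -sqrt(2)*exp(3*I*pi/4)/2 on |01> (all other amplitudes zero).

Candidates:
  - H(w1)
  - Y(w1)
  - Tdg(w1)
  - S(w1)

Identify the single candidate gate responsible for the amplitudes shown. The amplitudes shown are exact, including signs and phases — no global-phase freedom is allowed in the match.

It was Tdg(w1) that produced the state shown.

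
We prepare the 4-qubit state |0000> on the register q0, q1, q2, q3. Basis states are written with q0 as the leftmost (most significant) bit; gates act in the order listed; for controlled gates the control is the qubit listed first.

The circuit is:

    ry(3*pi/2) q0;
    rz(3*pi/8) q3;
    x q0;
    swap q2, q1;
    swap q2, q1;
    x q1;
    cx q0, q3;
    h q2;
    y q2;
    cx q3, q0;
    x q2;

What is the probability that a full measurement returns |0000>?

The probability of measuring |0000> is 0. Key observation: steps 4-5 multiply out to the identity, so the circuit reduces to the remaining gates.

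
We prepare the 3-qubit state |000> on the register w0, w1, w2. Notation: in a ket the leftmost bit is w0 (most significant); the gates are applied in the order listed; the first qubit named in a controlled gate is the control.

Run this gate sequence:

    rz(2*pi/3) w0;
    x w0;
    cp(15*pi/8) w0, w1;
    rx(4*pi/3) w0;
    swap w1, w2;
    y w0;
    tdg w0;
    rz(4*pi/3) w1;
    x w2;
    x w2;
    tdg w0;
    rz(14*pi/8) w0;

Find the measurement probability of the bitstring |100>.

A full measurement returns |100> with probability 3/4. Key observation: gates 9-10 undo each other exactly, leaving only the rest of the circuit to track.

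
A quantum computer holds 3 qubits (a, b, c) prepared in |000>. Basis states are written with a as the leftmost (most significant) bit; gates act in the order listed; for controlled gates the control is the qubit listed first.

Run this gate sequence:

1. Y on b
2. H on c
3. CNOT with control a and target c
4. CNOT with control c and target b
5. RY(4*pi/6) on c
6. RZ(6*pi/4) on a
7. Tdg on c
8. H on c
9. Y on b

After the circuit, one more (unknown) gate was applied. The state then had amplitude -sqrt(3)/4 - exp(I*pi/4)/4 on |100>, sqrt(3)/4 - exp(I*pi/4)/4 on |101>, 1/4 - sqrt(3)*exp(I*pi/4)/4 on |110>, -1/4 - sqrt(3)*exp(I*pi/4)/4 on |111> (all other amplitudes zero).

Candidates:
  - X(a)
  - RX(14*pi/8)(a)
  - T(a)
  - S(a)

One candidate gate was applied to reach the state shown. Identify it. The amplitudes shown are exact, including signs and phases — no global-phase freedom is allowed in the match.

The applied gate was X(a).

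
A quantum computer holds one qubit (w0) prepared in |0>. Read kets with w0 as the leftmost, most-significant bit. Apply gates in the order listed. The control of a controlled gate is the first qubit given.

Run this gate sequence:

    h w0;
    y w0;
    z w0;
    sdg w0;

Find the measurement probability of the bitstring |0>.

Outcome |0> occurs with probability 1/2.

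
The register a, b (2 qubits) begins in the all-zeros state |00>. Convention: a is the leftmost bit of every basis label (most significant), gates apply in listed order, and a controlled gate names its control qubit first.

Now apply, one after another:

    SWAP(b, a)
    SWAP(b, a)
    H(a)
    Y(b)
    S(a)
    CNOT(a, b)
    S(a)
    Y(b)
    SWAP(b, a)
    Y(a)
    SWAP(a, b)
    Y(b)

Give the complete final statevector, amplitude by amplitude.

The final amplitudes are sqrt(2)/2 on |00>, 0 on |01>, 0 on |10>, sqrt(2)/2 on |11>.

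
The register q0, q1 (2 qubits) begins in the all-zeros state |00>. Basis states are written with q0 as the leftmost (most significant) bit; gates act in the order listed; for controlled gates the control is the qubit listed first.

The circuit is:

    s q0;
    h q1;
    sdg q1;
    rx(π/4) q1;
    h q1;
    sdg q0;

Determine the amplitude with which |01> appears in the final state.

The final state's coefficient on |01> equals (1 - I)*(-sqrt(2 - sqrt(2)) + I*sqrt(sqrt(2) + 2))/4.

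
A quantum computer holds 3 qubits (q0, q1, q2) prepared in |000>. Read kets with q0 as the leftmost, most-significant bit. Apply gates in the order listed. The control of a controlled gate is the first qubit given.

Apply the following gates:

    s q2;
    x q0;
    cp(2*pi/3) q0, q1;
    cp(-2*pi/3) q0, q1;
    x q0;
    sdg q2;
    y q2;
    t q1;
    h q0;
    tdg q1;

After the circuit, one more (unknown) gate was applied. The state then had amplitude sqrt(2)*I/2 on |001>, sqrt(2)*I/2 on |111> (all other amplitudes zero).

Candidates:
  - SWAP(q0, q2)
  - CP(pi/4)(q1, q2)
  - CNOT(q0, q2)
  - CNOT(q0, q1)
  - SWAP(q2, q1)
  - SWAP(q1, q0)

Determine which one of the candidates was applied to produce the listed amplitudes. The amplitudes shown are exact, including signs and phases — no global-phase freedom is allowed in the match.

The applied gate was CNOT(q0, q1). Key observation: the block from step 1 through step 6 cancels to the identity and can be dropped.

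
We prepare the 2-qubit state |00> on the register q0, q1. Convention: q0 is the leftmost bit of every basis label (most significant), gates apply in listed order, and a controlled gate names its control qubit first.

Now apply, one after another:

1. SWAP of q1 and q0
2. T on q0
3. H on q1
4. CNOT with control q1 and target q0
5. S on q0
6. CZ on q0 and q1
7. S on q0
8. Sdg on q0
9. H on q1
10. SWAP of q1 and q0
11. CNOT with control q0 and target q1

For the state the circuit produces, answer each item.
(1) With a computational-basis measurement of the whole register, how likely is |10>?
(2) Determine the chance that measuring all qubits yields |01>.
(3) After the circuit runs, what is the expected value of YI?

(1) The probability of measuring |10> is 1/4. Key observation: the block from step 7 through step 8 cancels to the identity and can be dropped.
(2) Outcome |01> occurs with probability 1/4.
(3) The expectation value of YI is 1.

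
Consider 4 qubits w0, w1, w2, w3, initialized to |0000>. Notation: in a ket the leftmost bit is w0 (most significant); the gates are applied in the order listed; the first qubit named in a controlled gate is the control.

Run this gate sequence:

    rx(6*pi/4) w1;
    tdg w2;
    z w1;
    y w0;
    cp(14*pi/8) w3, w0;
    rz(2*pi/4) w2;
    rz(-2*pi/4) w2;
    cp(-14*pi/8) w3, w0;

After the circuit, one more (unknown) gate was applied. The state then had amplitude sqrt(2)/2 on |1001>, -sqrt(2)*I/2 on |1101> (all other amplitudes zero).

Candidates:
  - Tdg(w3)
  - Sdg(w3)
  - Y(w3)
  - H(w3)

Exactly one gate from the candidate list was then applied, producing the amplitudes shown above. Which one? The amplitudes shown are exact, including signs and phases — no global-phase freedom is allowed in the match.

The applied gate was Y(w3). Key observation: steps 5-8 multiply out to the identity, so the circuit reduces to the remaining gates.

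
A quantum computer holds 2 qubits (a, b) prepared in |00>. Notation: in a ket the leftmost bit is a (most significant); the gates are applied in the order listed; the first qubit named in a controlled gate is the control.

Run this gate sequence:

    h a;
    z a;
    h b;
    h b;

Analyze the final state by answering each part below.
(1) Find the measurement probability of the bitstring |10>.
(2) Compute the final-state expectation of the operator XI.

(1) A full measurement returns |10> with probability 1/2.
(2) In the final state, XI has expectation -1.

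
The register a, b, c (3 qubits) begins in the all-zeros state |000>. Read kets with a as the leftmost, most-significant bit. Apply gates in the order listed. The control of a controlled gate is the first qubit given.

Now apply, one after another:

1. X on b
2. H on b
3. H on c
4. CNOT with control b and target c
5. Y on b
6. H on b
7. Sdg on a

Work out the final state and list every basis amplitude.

The final amplitudes are sqrt(2)*I/2 on |000>, sqrt(2)*I/2 on |001>, and 0 on every other basis state.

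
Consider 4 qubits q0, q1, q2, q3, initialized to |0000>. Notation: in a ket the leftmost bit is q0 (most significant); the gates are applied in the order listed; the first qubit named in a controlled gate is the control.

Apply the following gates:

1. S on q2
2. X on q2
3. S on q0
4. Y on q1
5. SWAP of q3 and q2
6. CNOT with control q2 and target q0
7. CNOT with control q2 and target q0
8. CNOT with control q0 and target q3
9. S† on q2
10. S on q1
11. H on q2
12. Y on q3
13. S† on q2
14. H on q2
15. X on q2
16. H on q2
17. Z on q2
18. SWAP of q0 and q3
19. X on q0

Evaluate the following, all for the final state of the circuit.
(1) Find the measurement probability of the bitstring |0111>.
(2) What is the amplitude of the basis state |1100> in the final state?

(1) The probability of measuring |0111> is 0. Key observation: gates 14-17 undo each other exactly, leaving only the rest of the circuit to track.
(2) |1100> carries amplitude sqrt(2)*I/2 in the final state.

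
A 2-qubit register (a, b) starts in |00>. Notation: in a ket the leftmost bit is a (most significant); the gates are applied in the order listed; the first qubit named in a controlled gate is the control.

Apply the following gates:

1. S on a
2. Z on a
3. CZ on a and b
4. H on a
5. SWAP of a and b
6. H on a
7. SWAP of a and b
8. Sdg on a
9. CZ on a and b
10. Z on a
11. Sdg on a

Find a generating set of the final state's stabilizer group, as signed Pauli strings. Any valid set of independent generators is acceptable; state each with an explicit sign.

The final state is stabilized by the group generated by +XZ, +ZX; other independent generating sets are equally valid.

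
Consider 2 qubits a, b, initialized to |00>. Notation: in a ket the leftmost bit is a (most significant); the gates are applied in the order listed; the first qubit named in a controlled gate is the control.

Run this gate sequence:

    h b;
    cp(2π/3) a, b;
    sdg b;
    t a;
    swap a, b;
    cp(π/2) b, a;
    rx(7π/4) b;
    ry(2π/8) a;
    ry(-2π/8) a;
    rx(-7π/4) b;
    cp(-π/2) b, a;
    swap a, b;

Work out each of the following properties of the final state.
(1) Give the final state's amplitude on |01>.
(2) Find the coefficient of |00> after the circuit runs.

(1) The amplitude on |01> is -sqrt(2)*I/2. Key observation: the block from step 5 through step 12 cancels to the identity and can be dropped.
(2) The amplitude on |00> is sqrt(2)/2.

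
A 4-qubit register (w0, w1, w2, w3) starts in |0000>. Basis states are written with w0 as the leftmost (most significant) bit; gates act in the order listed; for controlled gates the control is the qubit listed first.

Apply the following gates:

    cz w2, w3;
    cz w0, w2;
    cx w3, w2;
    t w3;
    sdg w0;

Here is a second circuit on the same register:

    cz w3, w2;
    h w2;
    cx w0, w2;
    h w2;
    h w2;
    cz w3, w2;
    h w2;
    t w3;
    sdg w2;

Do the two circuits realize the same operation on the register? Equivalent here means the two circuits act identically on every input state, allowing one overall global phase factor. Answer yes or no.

No: there is an input state on which the two circuits produce genuinely different outputs (not merely differing by a phase).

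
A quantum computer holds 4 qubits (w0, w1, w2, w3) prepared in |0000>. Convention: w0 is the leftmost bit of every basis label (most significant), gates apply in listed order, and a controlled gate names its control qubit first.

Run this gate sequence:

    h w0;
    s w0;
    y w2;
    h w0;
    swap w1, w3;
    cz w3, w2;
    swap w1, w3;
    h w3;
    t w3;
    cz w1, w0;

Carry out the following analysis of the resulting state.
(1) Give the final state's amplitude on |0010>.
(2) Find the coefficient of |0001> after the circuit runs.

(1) |0010> carries amplitude sqrt(2)*(-1 + I)/4 in the final state.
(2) |0001> carries amplitude 0 in the final state.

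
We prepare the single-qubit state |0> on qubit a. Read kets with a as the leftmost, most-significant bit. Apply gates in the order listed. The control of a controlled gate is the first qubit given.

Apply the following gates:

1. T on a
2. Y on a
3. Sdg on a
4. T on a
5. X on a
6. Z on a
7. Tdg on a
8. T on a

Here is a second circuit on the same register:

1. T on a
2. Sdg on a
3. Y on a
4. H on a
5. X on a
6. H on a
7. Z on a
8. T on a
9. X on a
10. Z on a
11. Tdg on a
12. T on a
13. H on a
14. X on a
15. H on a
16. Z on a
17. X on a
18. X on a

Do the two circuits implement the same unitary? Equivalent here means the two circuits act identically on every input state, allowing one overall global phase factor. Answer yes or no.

No — the two circuits implement different unitaries, even allowing a global phase.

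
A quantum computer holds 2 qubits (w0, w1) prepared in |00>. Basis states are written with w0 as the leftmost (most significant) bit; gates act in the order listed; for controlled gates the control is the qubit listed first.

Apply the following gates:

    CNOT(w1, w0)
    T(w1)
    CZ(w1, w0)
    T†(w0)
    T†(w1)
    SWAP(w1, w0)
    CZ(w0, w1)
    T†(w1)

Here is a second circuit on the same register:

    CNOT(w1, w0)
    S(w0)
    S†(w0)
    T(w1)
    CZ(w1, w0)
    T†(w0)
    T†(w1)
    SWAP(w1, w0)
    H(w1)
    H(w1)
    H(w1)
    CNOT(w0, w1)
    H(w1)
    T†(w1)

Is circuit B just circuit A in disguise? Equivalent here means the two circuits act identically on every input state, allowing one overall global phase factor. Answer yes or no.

Yes: on every input state the two circuits agree up to one overall phase factor.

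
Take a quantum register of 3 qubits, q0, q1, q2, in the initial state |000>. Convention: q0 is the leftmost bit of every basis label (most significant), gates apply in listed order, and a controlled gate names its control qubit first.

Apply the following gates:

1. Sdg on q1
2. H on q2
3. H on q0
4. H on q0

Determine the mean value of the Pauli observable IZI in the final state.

In the final state, IZI has expectation 1. Key observation: steps 3-4 multiply out to the identity, so the circuit reduces to the remaining gates.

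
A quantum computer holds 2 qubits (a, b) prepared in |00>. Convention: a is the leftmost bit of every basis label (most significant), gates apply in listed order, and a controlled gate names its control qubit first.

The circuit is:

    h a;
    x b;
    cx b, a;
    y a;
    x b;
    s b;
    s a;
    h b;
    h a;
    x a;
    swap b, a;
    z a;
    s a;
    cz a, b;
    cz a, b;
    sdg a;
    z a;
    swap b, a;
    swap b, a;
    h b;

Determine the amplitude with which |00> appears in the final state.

|00> carries amplitude -I/2 in the final state. Key observation: the block from step 11 through step 18 cancels to the identity and can be dropped.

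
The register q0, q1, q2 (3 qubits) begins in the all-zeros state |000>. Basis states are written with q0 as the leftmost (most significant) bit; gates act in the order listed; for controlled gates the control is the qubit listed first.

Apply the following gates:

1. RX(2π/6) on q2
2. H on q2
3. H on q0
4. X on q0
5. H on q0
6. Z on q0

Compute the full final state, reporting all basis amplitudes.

The final amplitudes are sqrt(6)/4 - sqrt(2)*I/4 on |000>, sqrt(6)/4 + sqrt(2)*I/4 on |001>, and 0 on every other basis state. Key observation: steps 3-6 multiply out to the identity, so the circuit reduces to the remaining gates.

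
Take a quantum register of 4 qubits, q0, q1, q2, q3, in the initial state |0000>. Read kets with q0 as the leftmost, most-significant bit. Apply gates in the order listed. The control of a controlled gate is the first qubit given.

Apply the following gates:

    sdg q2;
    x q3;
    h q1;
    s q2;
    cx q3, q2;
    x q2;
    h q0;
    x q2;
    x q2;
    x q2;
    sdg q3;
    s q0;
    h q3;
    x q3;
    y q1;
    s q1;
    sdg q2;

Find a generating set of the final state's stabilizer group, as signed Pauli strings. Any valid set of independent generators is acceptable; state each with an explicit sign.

One valid set of independent stabilizer generators is +YIII, -IYII, -IIIX, -IIZI (any independent generating set of the same group is equally correct). Key observation: steps 8-9 multiply out to the identity, so the circuit reduces to the remaining gates.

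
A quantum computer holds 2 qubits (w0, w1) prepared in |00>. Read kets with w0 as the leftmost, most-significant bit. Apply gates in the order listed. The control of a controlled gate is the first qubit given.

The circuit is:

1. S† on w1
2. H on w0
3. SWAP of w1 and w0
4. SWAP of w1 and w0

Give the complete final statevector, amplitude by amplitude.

After the circuit, the state carries amplitude sqrt(2)/2 on |00>, 0 on |01>, sqrt(2)/2 on |10>, 0 on |11>. Key observation: steps 3-4 multiply out to the identity, so the circuit reduces to the remaining gates.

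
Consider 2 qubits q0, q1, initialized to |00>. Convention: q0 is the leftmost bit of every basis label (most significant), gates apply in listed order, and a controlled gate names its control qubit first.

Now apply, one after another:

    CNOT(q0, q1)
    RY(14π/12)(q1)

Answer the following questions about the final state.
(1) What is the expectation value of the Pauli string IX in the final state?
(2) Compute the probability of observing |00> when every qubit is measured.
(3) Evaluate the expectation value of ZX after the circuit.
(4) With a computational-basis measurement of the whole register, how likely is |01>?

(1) The observable IX averages to -1/2.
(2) A full measurement returns |00> with probability 1/2 - sqrt(3)/4.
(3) In the final state, ZX has expectation -1/2.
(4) A full measurement returns |01> with probability sqrt(3)/4 + 1/2.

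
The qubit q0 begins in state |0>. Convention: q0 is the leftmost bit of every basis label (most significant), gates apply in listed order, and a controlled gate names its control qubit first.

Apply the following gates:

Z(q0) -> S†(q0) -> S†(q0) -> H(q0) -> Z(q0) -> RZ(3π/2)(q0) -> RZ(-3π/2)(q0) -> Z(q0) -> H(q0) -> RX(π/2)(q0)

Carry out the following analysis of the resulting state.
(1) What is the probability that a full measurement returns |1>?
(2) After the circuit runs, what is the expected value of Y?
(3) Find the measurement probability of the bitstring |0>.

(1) A full measurement returns |1> with probability 1/2. Key observation: gates 4-9 undo each other exactly, leaving only the rest of the circuit to track.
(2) The observable Y averages to -1.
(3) The probability of measuring |0> is 1/2.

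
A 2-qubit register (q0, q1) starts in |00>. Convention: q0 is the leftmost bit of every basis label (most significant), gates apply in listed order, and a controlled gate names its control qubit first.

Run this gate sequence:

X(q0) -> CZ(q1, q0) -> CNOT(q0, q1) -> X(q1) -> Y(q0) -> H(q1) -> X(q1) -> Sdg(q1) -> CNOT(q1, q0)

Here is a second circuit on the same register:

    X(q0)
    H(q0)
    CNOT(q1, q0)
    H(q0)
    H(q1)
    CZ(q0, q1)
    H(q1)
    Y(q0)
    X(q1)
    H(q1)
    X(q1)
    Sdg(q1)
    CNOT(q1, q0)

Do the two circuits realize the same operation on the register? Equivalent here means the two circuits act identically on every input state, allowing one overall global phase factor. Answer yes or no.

Yes: on every input state the two circuits agree up to one overall phase factor.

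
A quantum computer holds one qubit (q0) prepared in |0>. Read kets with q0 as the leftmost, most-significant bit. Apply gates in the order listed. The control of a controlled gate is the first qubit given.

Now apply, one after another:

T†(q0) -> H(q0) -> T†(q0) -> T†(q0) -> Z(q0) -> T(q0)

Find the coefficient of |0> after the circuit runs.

|0> carries amplitude sqrt(2)/2 in the final state.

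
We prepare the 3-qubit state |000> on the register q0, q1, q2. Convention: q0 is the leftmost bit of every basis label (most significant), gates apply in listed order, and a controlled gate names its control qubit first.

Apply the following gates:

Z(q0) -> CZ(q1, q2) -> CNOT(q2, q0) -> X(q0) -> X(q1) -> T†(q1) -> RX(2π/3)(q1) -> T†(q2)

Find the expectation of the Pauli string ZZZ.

In the final state, ZZZ has expectation -1/2.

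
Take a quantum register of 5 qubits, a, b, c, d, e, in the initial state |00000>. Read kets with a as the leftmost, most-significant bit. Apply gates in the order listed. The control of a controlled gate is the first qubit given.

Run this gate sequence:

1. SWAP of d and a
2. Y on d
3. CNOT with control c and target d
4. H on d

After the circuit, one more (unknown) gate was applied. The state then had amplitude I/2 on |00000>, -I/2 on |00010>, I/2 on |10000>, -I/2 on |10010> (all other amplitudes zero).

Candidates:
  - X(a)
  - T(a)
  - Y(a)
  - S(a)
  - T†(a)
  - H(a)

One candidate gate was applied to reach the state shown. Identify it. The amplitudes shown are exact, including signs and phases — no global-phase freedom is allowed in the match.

The unique candidate consistent with the amplitudes is H(a).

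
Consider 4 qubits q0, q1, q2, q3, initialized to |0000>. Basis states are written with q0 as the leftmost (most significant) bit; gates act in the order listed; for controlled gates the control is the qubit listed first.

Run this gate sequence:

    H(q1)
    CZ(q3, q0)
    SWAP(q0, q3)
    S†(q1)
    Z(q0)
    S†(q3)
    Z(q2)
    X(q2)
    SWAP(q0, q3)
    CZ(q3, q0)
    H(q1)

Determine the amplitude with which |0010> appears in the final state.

The amplitude on |0010> is 1/2 - I/2.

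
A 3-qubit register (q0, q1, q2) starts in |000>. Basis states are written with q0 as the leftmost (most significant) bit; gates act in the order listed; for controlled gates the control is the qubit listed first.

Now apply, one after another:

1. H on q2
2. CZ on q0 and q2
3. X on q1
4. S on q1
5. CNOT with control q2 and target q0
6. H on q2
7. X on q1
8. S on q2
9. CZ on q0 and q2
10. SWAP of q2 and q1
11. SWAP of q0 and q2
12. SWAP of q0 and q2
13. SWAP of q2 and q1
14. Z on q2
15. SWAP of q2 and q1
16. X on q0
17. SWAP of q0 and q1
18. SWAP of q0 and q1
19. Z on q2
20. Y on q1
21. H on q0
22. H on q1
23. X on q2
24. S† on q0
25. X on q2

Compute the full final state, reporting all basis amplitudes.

After the circuit, the state carries amplitude -1/2 - I/2 on |000>, 1/2 - I/2 on |010>, and 0 on every other basis state. Key observation: the block from step 10 through step 13 cancels to the identity and can be dropped.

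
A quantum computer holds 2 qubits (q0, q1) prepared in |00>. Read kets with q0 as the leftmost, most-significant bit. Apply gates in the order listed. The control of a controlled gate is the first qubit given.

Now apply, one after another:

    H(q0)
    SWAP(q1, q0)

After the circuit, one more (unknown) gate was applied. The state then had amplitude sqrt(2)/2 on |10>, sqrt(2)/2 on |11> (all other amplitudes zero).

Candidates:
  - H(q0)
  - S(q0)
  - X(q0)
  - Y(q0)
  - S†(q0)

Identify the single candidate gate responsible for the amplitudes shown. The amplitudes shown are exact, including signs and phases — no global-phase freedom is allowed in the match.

It was X(q0) that produced the state shown.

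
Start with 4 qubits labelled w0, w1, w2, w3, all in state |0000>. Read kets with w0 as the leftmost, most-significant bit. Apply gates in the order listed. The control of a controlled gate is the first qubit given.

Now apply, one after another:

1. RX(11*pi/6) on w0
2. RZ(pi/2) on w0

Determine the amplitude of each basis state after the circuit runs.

After the circuit, the state carries amplitude (sqrt(2) + sqrt(6))*exp(3*I*pi/4)/4 on |0000>, (-sqrt(6) + sqrt(2))*exp(3*I*pi/4)/4 on |1000>, and 0 on every other basis state.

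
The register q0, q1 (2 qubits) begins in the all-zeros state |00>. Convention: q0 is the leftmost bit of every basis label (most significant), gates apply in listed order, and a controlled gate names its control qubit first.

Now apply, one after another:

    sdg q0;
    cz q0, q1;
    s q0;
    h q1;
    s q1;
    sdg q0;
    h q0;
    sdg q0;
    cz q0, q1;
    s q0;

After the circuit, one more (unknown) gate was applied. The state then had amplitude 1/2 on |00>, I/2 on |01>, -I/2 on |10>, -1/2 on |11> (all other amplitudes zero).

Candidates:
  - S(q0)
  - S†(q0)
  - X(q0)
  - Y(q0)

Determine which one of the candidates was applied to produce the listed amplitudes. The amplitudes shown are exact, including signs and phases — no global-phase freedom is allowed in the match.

The unique candidate consistent with the amplitudes is S†(q0).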